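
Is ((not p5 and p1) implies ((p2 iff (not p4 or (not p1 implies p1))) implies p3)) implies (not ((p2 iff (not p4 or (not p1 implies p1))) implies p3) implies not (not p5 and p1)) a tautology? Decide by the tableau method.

Assume the negation and expand:
Initial set: {F (((not p5 and p1) implies ((p2 iff (not p4 or (not p1 implies p1))) implies p3)) implies (not ((p2 iff (not p4 or (not p1 implies p1))) implies p3) implies not (not p5 and p1)))}.
F (((not p5 and p1) implies ((p2 iff (not p4 or (not p1 implies p1))) implies p3)) implies (not ((p2 iff (not p4 or (not p1 implies p1))) implies p3) implies not (not p5 and p1))): α-rule — add T ((not p5 and p1) implies ((p2 iff (not p4 or (not p1 implies p1))) implies p3)), F (not ((p2 iff (not p4 or (not p1 implies p1))) implies p3) implies not (not p5 and p1)).
F (not ((p2 iff (not p4 or (not p1 implies p1))) implies p3) implies not (not p5 and p1)): α-rule — add T not ((p2 iff (not p4 or (not p1 implies p1))) implies p3), F not (not p5 and p1).
T not ((p2 iff (not p4 or (not p1 implies p1))) implies p3): α-rule — add T (p2 iff (not p4 or (not p1 implies p1))), F p3.
F not (not p5 and p1): α-rule — add T not p5, T p1.
T ((not p5 and p1) implies ((p2 iff (not p4 or (not p1 implies p1))) implies p3)): β-rule — branch into F (not p5 and p1)  //  T ((p2 iff (not p4 or (not p1 implies p1))) implies p3).
  branch 1 (add F (not p5 and p1)):
    T (p2 iff (not p4 or (not p1 implies p1))): β-rule — branch into T p2, T (not p4 or (not p1 implies p1))  //  F p2, F (not p4 or (not p1 implies p1)).
      branch 1.1 (add T p2, T (not p4 or (not p1 implies p1))):
        F (not p5 and p1): β-rule — branch into F not p5  //  F p1.
          branch 1.1.1 (add F not p5):
            × closes — contains both p5 and not p5.
          branch 1.1.2 (add F p1):
            × closes — contains both p1 and not p1.
      branch 1.2 (add F p2, F (not p4 or (not p1 implies p1))):
        F (not p4 or (not p1 implies p1)): α-rule — add F not p4, F (not p1 implies p1).
        F (not p1 implies p1): α-rule — add T not p1, F p1.
        × closes — contains both p1 and not p1.
  branch 2 (add T ((p2 iff (not p4 or (not p1 implies p1))) implies p3)):
    T (p2 iff (not p4 or (not p1 implies p1))): β-rule — branch into T p2, T (not p4 or (not p1 implies p1))  //  F p2, F (not p4 or (not p1 implies p1)).
      branch 2.1 (add T p2, T (not p4 or (not p1 implies p1))):
        T ((p2 iff (not p4 or (not p1 implies p1))) implies p3): β-rule — branch into F (p2 iff (not p4 or (not p1 implies p1)))  //  T p3.
          branch 2.1.1 (add F (p2 iff (not p4 or (not p1 implies p1)))):
            T (not p4 or (not p1 implies p1)): β-rule — branch into T not p4  //  T (not p1 implies p1).
              branch 2.1.1.1 (add T not p4):
                F (p2 iff (not p4 or (not p1 implies p1))): β-rule — branch into T p2, F (not p4 or (not p1 implies p1))  //  F p2, T (not p4 or (not p1 implies p1)).
                  branch 2.1.1.1.1 (add T p2, F (not p4 or (not p1 implies p1))):
                    F (not p4 or (not p1 implies p1)): α-rule — add F not p4, F (not p1 implies p1).
                    × closes — contains both p4 and not p4.
                  branch 2.1.1.1.2 (add F p2, T (not p4 or (not p1 implies p1))):
                    × closes — contains both p2 and not p2.
              branch 2.1.1.2 (add T (not p1 implies p1)):
                F (p2 iff (not p4 or (not p1 implies p1))): β-rule — branch into T p2, F (not p4 or (not p1 implies p1))  //  F p2, T (not p4 or (not p1 implies p1)).
                  branch 2.1.1.2.1 (add T p2, F (not p4 or (not p1 implies p1))):
                    F (not p4 or (not p1 implies p1)): α-rule — add F not p4, F (not p1 implies p1).
                    F (not p1 implies p1): α-rule — add T not p1, F p1.
                    × closes — contains both p1 and not p1.
                  branch 2.1.1.2.2 (add F p2, T (not p4 or (not p1 implies p1))):
                    × closes — contains both p2 and not p2.
          branch 2.1.2 (add T p3):
            × closes — contains both p3 and not p3.
      branch 2.2 (add F p2, F (not p4 or (not p1 implies p1))):
        F (not p4 or (not p1 implies p1)): α-rule — add F not p4, F (not p1 implies p1).
        F (not p1 implies p1): α-rule — add T not p1, F p1.
        × closes — contains both p1 and not p1.
All 9 branches close.
Every branch closed, so the negation is unsatisfiable and the formula is valid.

Valid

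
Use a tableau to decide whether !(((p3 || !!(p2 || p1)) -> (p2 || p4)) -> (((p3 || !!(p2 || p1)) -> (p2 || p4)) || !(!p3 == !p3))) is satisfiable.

Initial set: {T !(((p3 || !!(p2 || p1)) -> (p2 || p4)) -> (((p3 || !!(p2 || p1)) -> (p2 || p4)) || !(!p3 == !p3)))}.
T !(((p3 || !!(p2 || p1)) -> (p2 || p4)) -> (((p3 || !!(p2 || p1)) -> (p2 || p4)) || !(!p3 == !p3))): α-rule — add T ((p3 || !!(p2 || p1)) -> (p2 || p4)), F (((p3 || !!(p2 || p1)) -> (p2 || p4)) || !(!p3 == !p3)).
F (((p3 || !!(p2 || p1)) -> (p2 || p4)) || !(!p3 == !p3)): α-rule — add F ((p3 || !!(p2 || p1)) -> (p2 || p4)), F !(!p3 == !p3).
F ((p3 || !!(p2 || p1)) -> (p2 || p4)): α-rule — add T (p3 || !!(p2 || p1)), F (p2 || p4).
F (p2 || p4): α-rule — add F p2, F p4.
T ((p3 || !!(p2 || p1)) -> (p2 || p4)): β-rule — branch into F (p3 || !!(p2 || p1))  //  T (p2 || p4).
  branch 1 (add F (p3 || !!(p2 || p1))):
    F (p3 || !!(p2 || p1)): α-rule — add F p3, F !!(p2 || p1).
    F !!(p2 || p1): drop double negation, giving F (p2 || p1).
    F (p2 || p1): α-rule — add F p2, F p1.
    F !(!p3 == !p3): β-rule — branch into T !p3, T !p3  //  F !p3, F !p3.
      branch 1.1 (add T !p3, T !p3):
        T (p3 || !!(p2 || p1)): β-rule — branch into T p3  //  T !!(p2 || p1).
          branch 1.1.1 (add T p3):
            × closes — contains both p3 and !p3.
          branch 1.1.2 (add T !!(p2 || p1)):
            T !!(p2 || p1): drop double negation, giving T (p2 || p1).
            T (p2 || p1): β-rule — branch into T p2  //  T p1.
              branch 1.1.2.1 (add T p2):
                × closes — contains both p2 and !p2.
              branch 1.1.2.2 (add T p1):
                × closes — contains both p1 and !p1.
      branch 1.2 (add F !p3, F !p3):
        × closes — contains both p3 and !p3.
  branch 2 (add T (p2 || p4)):
    F !(!p3 == !p3): β-rule — branch into T !p3, T !p3  //  F !p3, F !p3.
      branch 2.1 (add T !p3, T !p3):
        T (p3 || !!(p2 || p1)): β-rule — branch into T p3  //  T !!(p2 || p1).
          branch 2.1.1 (add T p3):
            × closes — contains both p3 and !p3.
          branch 2.1.2 (add T !!(p2 || p1)):
            T !!(p2 || p1): drop double negation, giving T (p2 || p1).
            T (p2 || p4): β-rule — branch into T p2  //  T p4.
              branch 2.1.2.1 (add T p2):
                × closes — contains both p2 and !p2.
              branch 2.1.2.2 (add T p4):
                × closes — contains both p4 and !p4.
      branch 2.2 (add F !p3, F !p3):
        T (p3 || !!(p2 || p1)): β-rule — branch into T p3  //  T !!(p2 || p1).
          branch 2.2.1 (add T p3):
            T (p2 || p4): β-rule — branch into T p2  //  T p4.
              branch 2.2.1.1 (add T p2):
                × closes — contains both p2 and !p2.
              branch 2.2.1.2 (add T p4):
                × closes — contains both p4 and !p4.
          branch 2.2.2 (add T !!(p2 || p1)):
            T !!(p2 || p1): drop double negation, giving T (p2 || p1).
            T (p2 || p4): β-rule — branch into T p2  //  T p4.
              branch 2.2.2.1 (add T p2):
                × closes — contains both p2 and !p2.
              branch 2.2.2.2 (add T p4):
                × closes — contains both p4 and !p4.
All 11 branches close.
Every branch closed; the formula is unsatisfiable.

Unsatisfiable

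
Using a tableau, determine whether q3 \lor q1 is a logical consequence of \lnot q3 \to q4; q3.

Initial set: {(\lnot q3 \to q4); q3; \lnot (q3 \lor q1)}.
\lnot (q3 \lor q1): α-rule — add \lnot q3, \lnot q1.
× closes — contains both q3 and \lnot q3.
All 1 branch closes.
Every branch closed, so the premises entail the conclusion.

Yes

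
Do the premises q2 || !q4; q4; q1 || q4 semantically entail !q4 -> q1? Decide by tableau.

Initial set: {(q2 || !q4); q4; (q1 || q4); !(!q4 -> q1)}.
!(!q4 -> q1): α-rule — add !q4, !q1.
× closes — contains both q4 and !q4.
All 1 branch closes.
Every branch closed, so the premises entail the conclusion.

Yes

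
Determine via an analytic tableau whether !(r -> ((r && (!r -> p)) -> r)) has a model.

Unsatisfiable

Initial set: {!(r -> ((r && (!r -> p)) -> r))}.
!(r -> ((r && (!r -> p)) -> r)): α-rule — add r, !((r && (!r -> p)) -> r).
!((r && (!r -> p)) -> r): α-rule — add (r && (!r -> p)), !r.
× closes — contains both r and !r.
All 1 branch closes.
Every branch closed; the formula is unsatisfiable.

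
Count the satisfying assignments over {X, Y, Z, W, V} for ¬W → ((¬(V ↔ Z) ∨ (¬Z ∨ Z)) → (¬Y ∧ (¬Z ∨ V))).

22

Initial set: {(¬W → ((¬(V ↔ Z) ∨ (¬Z ∨ Z)) → (¬Y ∧ (¬Z ∨ V))))}.
(¬W → ((¬(V ↔ Z) ∨ (¬Z ∨ Z)) → (¬Y ∧ (¬Z ∨ V)))): β-rule — branch into ¬¬W  //  ((¬(V ↔ Z) ∨ (¬Z ∨ Z)) → (¬Y ∧ (¬Z ∨ V))).
  branch 1 (add ¬¬W):
    ○ open, literals {W=T}.
  branch 2 (add ((¬(V ↔ Z) ∨ (¬Z ∨ Z)) → (¬Y ∧ (¬Z ∨ V)))):
    ((¬(V ↔ Z) ∨ (¬Z ∨ Z)) → (¬Y ∧ (¬Z ∨ V))): β-rule — branch into ¬(¬(V ↔ Z) ∨ (¬Z ∨ Z))  //  (¬Y ∧ (¬Z ∨ V)).
      branch 2.1 (add ¬(¬(V ↔ Z) ∨ (¬Z ∨ Z))):
        ¬(¬(V ↔ Z) ∨ (¬Z ∨ Z)): α-rule — add ¬¬(V ↔ Z), ¬(¬Z ∨ Z).
        ¬(¬Z ∨ Z): α-rule — add ¬¬Z, ¬Z.
        × closes — contains both Z and ¬Z.
      branch 2.2 (add (¬Y ∧ (¬Z ∨ V))):
        (¬Y ∧ (¬Z ∨ V)): α-rule — add ¬Y, (¬Z ∨ V).
        (¬Z ∨ V): β-rule — branch into ¬Z  //  V.
          branch 2.2.1 (add ¬Z):
            ○ open, literals {Y=F, Z=F}.
          branch 2.2.2 (add V):
            ○ open, literals {V=T, Y=F}.
1 branch closed, 3 open.
Each open branch fixes some atoms; the unmentioned ones are free. Counting distinct full assignments: branch {W=T} (X, Y, Z, V) contributes 16 new; branch {Y=F, Z=F} (X, W, V) contributes 4 new; branch {V=T, Y=F} (X, Z, W) contributes 2 new. Total: 22.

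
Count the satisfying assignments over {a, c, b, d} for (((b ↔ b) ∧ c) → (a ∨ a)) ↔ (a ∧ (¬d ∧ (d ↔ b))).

6

Initial set: {((((b ↔ b) ∧ c) → (a ∨ a)) ↔ (a ∧ (¬d ∧ (d ↔ b))))}.
((((b ↔ b) ∧ c) → (a ∨ a)) ↔ (a ∧ (¬d ∧ (d ↔ b)))): β-rule — branch into (((b ↔ b) ∧ c) → (a ∨ a)), (a ∧ (¬d ∧ (d ↔ b)))  //  ¬(((b ↔ b) ∧ c) → (a ∨ a)), ¬(a ∧ (¬d ∧ (d ↔ b))).
  branch 1 (add (((b ↔ b) ∧ c) → (a ∨ a)), (a ∧ (¬d ∧ (d ↔ b)))):
    (a ∧ (¬d ∧ (d ↔ b))): α-rule — add a, (¬d ∧ (d ↔ b)).
    (¬d ∧ (d ↔ b)): α-rule — add ¬d, (d ↔ b).
    (((b ↔ b) ∧ c) → (a ∨ a)): β-rule — branch into ¬((b ↔ b) ∧ c)  //  (a ∨ a).
      branch 1.1 (add ¬((b ↔ b) ∧ c)):
        (d ↔ b): β-rule — branch into d, b  //  ¬d, ¬b.
          branch 1.1.1 (add d, b):
            × closes — contains both d and ¬d.
          branch 1.1.2 (add ¬d, ¬b):
            ¬((b ↔ b) ∧ c): β-rule — branch into ¬(b ↔ b)  //  ¬c.
              branch 1.1.2.1 (add ¬(b ↔ b)):
                ¬(b ↔ b): β-rule — branch into b, ¬b  //  ¬b, b.
                  branch 1.1.2.1.1 (add b, ¬b):
                    × closes — contains both b and ¬b.
                  branch 1.1.2.1.2 (add ¬b, b):
                    × closes — contains both b and ¬b.
              branch 1.1.2.2 (add ¬c):
                ○ open, literals {a=1, b=0, c=0, d=0}.
      branch 1.2 (add (a ∨ a)):
        (d ↔ b): β-rule — branch into d, b  //  ¬d, ¬b.
          branch 1.2.1 (add d, b):
            × closes — contains both d and ¬d.
          branch 1.2.2 (add ¬d, ¬b):
            (a ∨ a): β-rule — branch into a  //  a.
              branch 1.2.2.1 (add a):
                ○ open, literals {a=1, b=0, d=0}.
              branch 1.2.2.2 (add a):
                ○ open, literals {a=1, b=0, d=0}.
  branch 2 (add ¬(((b ↔ b) ∧ c) → (a ∨ a)), ¬(a ∧ (¬d ∧ (d ↔ b)))):
    ¬(((b ↔ b) ∧ c) → (a ∨ a)): α-rule — add ((b ↔ b) ∧ c), ¬(a ∨ a).
    ((b ↔ b) ∧ c): α-rule — add (b ↔ b), c.
    ¬(a ∨ a): α-rule — add ¬a, ¬a.
    ¬(a ∧ (¬d ∧ (d ↔ b))): β-rule — branch into ¬a  //  ¬(¬d ∧ (d ↔ b)).
      branch 2.1 (add ¬a):
        (b ↔ b): β-rule — branch into b, b  //  ¬b, ¬b.
          branch 2.1.1 (add b, b):
            ○ open, literals {a=0, b=1, c=1}.
          branch 2.1.2 (add ¬b, ¬b):
            ○ open, literals {a=0, b=0, c=1}.
      branch 2.2 (add ¬(¬d ∧ (d ↔ b))):
        (b ↔ b): β-rule — branch into b, b  //  ¬b, ¬b.
          branch 2.2.1 (add b, b):
            ¬(¬d ∧ (d ↔ b)): β-rule — branch into ¬¬d  //  ¬(d ↔ b).
              branch 2.2.1.1 (add ¬¬d):
                ○ open, literals {a=0, b=1, c=1, d=1}.
              branch 2.2.1.2 (add ¬(d ↔ b)):
                ¬(d ↔ b): β-rule — branch into d, ¬b  //  ¬d, b.
                  branch 2.2.1.2.1 (add d, ¬b):
                    × closes — contains both b and ¬b.
                  branch 2.2.1.2.2 (add ¬d, b):
                    ○ open, literals {a=0, b=1, c=1, d=0}.
          branch 2.2.2 (add ¬b, ¬b):
            ¬(¬d ∧ (d ↔ b)): β-rule — branch into ¬¬d  //  ¬(d ↔ b).
              branch 2.2.2.1 (add ¬¬d):
                ○ open, literals {a=0, b=0, c=1, d=1}.
              branch 2.2.2.2 (add ¬(d ↔ b)):
                ¬(d ↔ b): β-rule — branch into d, ¬b  //  ¬d, b.
                  branch 2.2.2.2.1 (add d, ¬b):
                    ○ open, literals {a=0, b=0, c=1, d=1}.
                  branch 2.2.2.2.2 (add ¬d, b):
                    × closes — contains both b and ¬b.
6 branches closed, 9 open.
Each open branch fixes some atoms; the unmentioned ones are free. Counting distinct full assignments: branch {a=1, b=0, c=0, d=0} (none free) contributes 1 new; branch {a=1, b=0, d=0} (c) contributes 1 new; branch {a=1, b=0, d=0} (c) contributes 0 new; branch {a=0, b=1, c=1} (d) contributes 2 new; branch {a=0, b=0, c=1} (d) contributes 2 new; branch {a=0, b=1, c=1, d=1} (none free) contributes 0 new; branch {a=0, b=1, c=1, d=0} (none free) contributes 0 new; branch {a=0, b=0, c=1, d=1} (none free) contributes 0 new; branch {a=0, b=0, c=1, d=1} (none free) contributes 0 new. Total: 6.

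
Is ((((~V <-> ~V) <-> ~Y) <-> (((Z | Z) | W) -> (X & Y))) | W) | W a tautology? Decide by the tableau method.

Assume the negation and expand:
Initial set: {F (((((~V <-> ~V) <-> ~Y) <-> (((Z | Z) | W) -> (X & Y))) | W) | W)}.
F (((((~V <-> ~V) <-> ~Y) <-> (((Z | Z) | W) -> (X & Y))) | W) | W): α-rule — add F ((((~V <-> ~V) <-> ~Y) <-> (((Z | Z) | W) -> (X & Y))) | W), F W.
F ((((~V <-> ~V) <-> ~Y) <-> (((Z | Z) | W) -> (X & Y))) | W): α-rule — add F (((~V <-> ~V) <-> ~Y) <-> (((Z | Z) | W) -> (X & Y))), F W.
F (((~V <-> ~V) <-> ~Y) <-> (((Z | Z) | W) -> (X & Y))): β-rule — branch into T ((~V <-> ~V) <-> ~Y), F (((Z | Z) | W) -> (X & Y))  //  F ((~V <-> ~V) <-> ~Y), T (((Z | Z) | W) -> (X & Y)).
  branch 1 (add T ((~V <-> ~V) <-> ~Y), F (((Z | Z) | W) -> (X & Y))):
    F (((Z | Z) | W) -> (X & Y)): α-rule — add T ((Z | Z) | W), F (X & Y).
    T ((~V <-> ~V) <-> ~Y): β-rule — branch into T (~V <-> ~V), T ~Y  //  F (~V <-> ~V), F ~Y.
      branch 1.1 (add T (~V <-> ~V), T ~Y):
        T ((Z | Z) | W): β-rule — branch into T (Z | Z)  //  T W.
          branch 1.1.1 (add T (Z | Z)):
            F (X & Y): β-rule — branch into F X  //  F Y.
              branch 1.1.1.1 (add F X):
                T (~V <-> ~V): β-rule — branch into T ~V, T ~V  //  F ~V, F ~V.
                  branch 1.1.1.1.1 (add T ~V, T ~V):
                    T (Z | Z): β-rule — branch into T Z  //  T Z.
                      branch 1.1.1.1.1.1 (add T Z):
                        ○ open, literals {V=F, W=F, X=F, Y=F, Z=T}.
                      branch 1.1.1.1.1.2 (add T Z):
                        ○ open, literals {V=F, W=F, X=F, Y=F, Z=T}.
                  branch 1.1.1.1.2 (add F ~V, F ~V):
                    T (Z | Z): β-rule — branch into T Z  //  T Z.
                      branch 1.1.1.1.2.1 (add T Z):
                        ○ open, literals {V=T, W=F, X=F, Y=F, Z=T}.
                      branch 1.1.1.1.2.2 (add T Z):
                        ○ open, literals {V=T, W=F, X=F, Y=F, Z=T}.
              branch 1.1.1.2 (add F Y):
                T (~V <-> ~V): β-rule — branch into T ~V, T ~V  //  F ~V, F ~V.
                  branch 1.1.1.2.1 (add T ~V, T ~V):
                    T (Z | Z): β-rule — branch into T Z  //  T Z.
                      branch 1.1.1.2.1.1 (add T Z):
                        ○ open, literals {V=F, W=F, Y=F, Z=T}.
                      branch 1.1.1.2.1.2 (add T Z):
                        ○ open, literals {V=F, W=F, Y=F, Z=T}.
                  branch 1.1.1.2.2 (add F ~V, F ~V):
                    T (Z | Z): β-rule — branch into T Z  //  T Z.
                      branch 1.1.1.2.2.1 (add T Z):
                        ○ open, literals {V=T, W=F, Y=F, Z=T}.
                      branch 1.1.1.2.2.2 (add T Z):
                        ○ open, literals {V=T, W=F, Y=F, Z=T}.
          branch 1.1.2 (add T W):
            × closes — contains both W and ~W.
      branch 1.2 (add F (~V <-> ~V), F ~Y):
        T ((Z | Z) | W): β-rule — branch into T (Z | Z)  //  T W.
          branch 1.2.1 (add T (Z | Z)):
            F (X & Y): β-rule — branch into F X  //  F Y.
              branch 1.2.1.1 (add F X):
                F (~V <-> ~V): β-rule — branch into T ~V, F ~V  //  F ~V, T ~V.
                  branch 1.2.1.1.1 (add T ~V, F ~V):
                    × closes — contains both V and ~V.
                  branch 1.2.1.1.2 (add F ~V, T ~V):
                    × closes — contains both V and ~V.
              branch 1.2.1.2 (add F Y):
                × closes — contains both Y and ~Y.
          branch 1.2.2 (add T W):
            × closes — contains both W and ~W.
  branch 2 (add F ((~V <-> ~V) <-> ~Y), T (((Z | Z) | W) -> (X & Y))):
    F ((~V <-> ~V) <-> ~Y): β-rule — branch into T (~V <-> ~V), F ~Y  //  F (~V <-> ~V), T ~Y.
      branch 2.1 (add T (~V <-> ~V), F ~Y):
        T (((Z | Z) | W) -> (X & Y)): β-rule — branch into F ((Z | Z) | W)  //  T (X & Y).
          branch 2.1.1 (add F ((Z | Z) | W)):
            F ((Z | Z) | W): α-rule — add F (Z | Z), F W.
            F (Z | Z): α-rule — add F Z, F Z.
            T (~V <-> ~V): β-rule — branch into T ~V, T ~V  //  F ~V, F ~V.
              branch 2.1.1.1 (add T ~V, T ~V):
                ○ open, literals {V=F, W=F, Y=T, Z=F}.
              branch 2.1.1.2 (add F ~V, F ~V):
                ○ open, literals {V=T, W=F, Y=T, Z=F}.
          branch 2.1.2 (add T (X & Y)):
            T (X & Y): α-rule — add T X, T Y.
            T (~V <-> ~V): β-rule — branch into T ~V, T ~V  //  F ~V, F ~V.
              branch 2.1.2.1 (add T ~V, T ~V):
                ○ open, literals {V=F, W=F, X=T, Y=T}.
              branch 2.1.2.2 (add F ~V, F ~V):
                ○ open, literals {V=T, W=F, X=T, Y=T}.
      branch 2.2 (add F (~V <-> ~V), T ~Y):
        T (((Z | Z) | W) -> (X & Y)): β-rule — branch into F ((Z | Z) | W)  //  T (X & Y).
          branch 2.2.1 (add F ((Z | Z) | W)):
            F ((Z | Z) | W): α-rule — add F (Z | Z), F W.
            F (Z | Z): α-rule — add F Z, F Z.
            F (~V <-> ~V): β-rule — branch into T ~V, F ~V  //  F ~V, T ~V.
              branch 2.2.1.1 (add T ~V, F ~V):
                × closes — contains both V and ~V.
              branch 2.2.1.2 (add F ~V, T ~V):
                × closes — contains both V and ~V.
          branch 2.2.2 (add T (X & Y)):
            T (X & Y): α-rule — add T X, T Y.
            × closes — contains both Y and ~Y.
8 branches closed, 12 open.
An open branch gives a countermodel: V=F, W=F, X=F, Y=F, Z=T (unmentioned atoms arbitrary); under it the original formula is false.

Not valid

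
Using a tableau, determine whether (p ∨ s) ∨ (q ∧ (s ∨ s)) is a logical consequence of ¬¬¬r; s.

Yes

Initial set: {¬¬¬r; s; ¬((p ∨ s) ∨ (q ∧ (s ∨ s)))}.
¬¬¬r: drop double negation, giving ¬r.
¬((p ∨ s) ∨ (q ∧ (s ∨ s))): α-rule — add ¬(p ∨ s), ¬(q ∧ (s ∨ s)).
¬(p ∨ s): α-rule — add ¬p, ¬s.
× closes — contains both s and ¬s.
All 1 branch closes.
Every branch closed, so the premises entail the conclusion.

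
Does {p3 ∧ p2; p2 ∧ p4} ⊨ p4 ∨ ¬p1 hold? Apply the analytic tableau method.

Initial set: {(p3 ∧ p2); (p2 ∧ p4); ¬(p4 ∨ ¬p1)}.
(p3 ∧ p2): α-rule — add p3, p2.
(p2 ∧ p4): α-rule — add p2, p4.
¬(p4 ∨ ¬p1): α-rule — add ¬p4, ¬¬p1.
× closes — contains both p4 and ¬p4.
All 1 branch closes.
Every branch closed, so the premises entail the conclusion.

Yes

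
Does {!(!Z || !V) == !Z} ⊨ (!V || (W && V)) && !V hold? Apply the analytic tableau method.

Yes

Initial set: {(!(!Z || !V) == !Z); !((!V || (W && V)) && !V)}.
(!(!Z || !V) == !Z): β-rule — branch into !(!Z || !V), !Z  //  !!(!Z || !V), !!Z.
  branch 1 (add !(!Z || !V), !Z):
    !(!Z || !V): α-rule — add !!Z, !!V.
    × closes — contains both Z and !Z.
  branch 2 (add !!(!Z || !V), !!Z):
    !((!V || (W && V)) && !V): β-rule — branch into !(!V || (W && V))  //  !!V.
      branch 2.1 (add !(!V || (W && V))):
        !(!V || (W && V)): α-rule — add !!V, !(W && V).
        !!(!Z || !V): β-rule — branch into !Z  //  !V.
          branch 2.1.1 (add !Z):
            × closes — contains both Z and !Z.
          branch 2.1.2 (add !V):
            × closes — contains both V and !V.
      branch 2.2 (add !!V):
        !!(!Z || !V): β-rule — branch into !Z  //  !V.
          branch 2.2.1 (add !Z):
            × closes — contains both Z and !Z.
          branch 2.2.2 (add !V):
            × closes — contains both V and !V.
All 5 branches close.
Every branch closed, so the premises entail the conclusion.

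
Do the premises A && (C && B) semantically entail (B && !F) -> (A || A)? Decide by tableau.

Initial set: {(A && (C && B)); !((B && !F) -> (A || A))}.
(A && (C && B)): α-rule — add A, (C && B).
!((B && !F) -> (A || A)): α-rule — add (B && !F), !(A || A).
(C && B): α-rule — add C, B.
(B && !F): α-rule — add B, !F.
!(A || A): α-rule — add !A, !A.
× closes — contains both A and !A.
All 1 branch closes.
Every branch closed, so the premises entail the conclusion.

Yes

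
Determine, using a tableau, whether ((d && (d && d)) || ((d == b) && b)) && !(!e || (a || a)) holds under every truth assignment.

Assume the negation and expand:
Initial set: {F (((d && (d && d)) || ((d == b) && b)) && !(!e || (a || a)))}.
F (((d && (d && d)) || ((d == b) && b)) && !(!e || (a || a))): β-rule — branch into F ((d && (d && d)) || ((d == b) && b))  //  F !(!e || (a || a)).
  branch 1 (add F ((d && (d && d)) || ((d == b) && b))):
    F ((d && (d && d)) || ((d == b) && b)): α-rule — add F (d && (d && d)), F ((d == b) && b).
    F (d && (d && d)): β-rule — branch into F d  //  F (d && d).
      branch 1.1 (add F d):
        F ((d == b) && b): β-rule — branch into F (d == b)  //  F b.
          branch 1.1.1 (add F (d == b)):
            F (d == b): β-rule — branch into T d, F b  //  F d, T b.
              branch 1.1.1.1 (add T d, F b):
                × closes — contains both d and !d.
              branch 1.1.1.2 (add F d, T b):
                ○ open, literals {b=true, d=false}.
          branch 1.1.2 (add F b):
            ○ open, literals {b=false, d=false}.
      branch 1.2 (add F (d && d)):
        F ((d == b) && b): β-rule — branch into F (d == b)  //  F b.
          branch 1.2.1 (add F (d == b)):
            F (d && d): β-rule — branch into F d  //  F d.
              branch 1.2.1.1 (add F d):
                F (d == b): β-rule — branch into T d, F b  //  F d, T b.
                  branch 1.2.1.1.1 (add T d, F b):
                    × closes — contains both d and !d.
                  branch 1.2.1.1.2 (add F d, T b):
                    ○ open, literals {b=true, d=false}.
              branch 1.2.1.2 (add F d):
                F (d == b): β-rule — branch into T d, F b  //  F d, T b.
                  branch 1.2.1.2.1 (add T d, F b):
                    × closes — contains both d and !d.
                  branch 1.2.1.2.2 (add F d, T b):
                    ○ open, literals {b=true, d=false}.
          branch 1.2.2 (add F b):
            F (d && d): β-rule — branch into F d  //  F d.
              branch 1.2.2.1 (add F d):
                ○ open, literals {b=false, d=false}.
              branch 1.2.2.2 (add F d):
                ○ open, literals {b=false, d=false}.
  branch 2 (add F !(!e || (a || a))):
    F !(!e || (a || a)): β-rule — branch into T !e  //  T (a || a).
      branch 2.1 (add T !e):
        ○ open, literals {e=false}.
      branch 2.2 (add T (a || a)):
        T (a || a): β-rule — branch into T a  //  T a.
          branch 2.2.1 (add T a):
            ○ open, literals {a=true}.
          branch 2.2.2 (add T a):
            ○ open, literals {a=true}.
3 branches closed, 9 open.
An open branch gives a countermodel: b=true, d=false (unmentioned atoms arbitrary); under it the original formula is false.

Not valid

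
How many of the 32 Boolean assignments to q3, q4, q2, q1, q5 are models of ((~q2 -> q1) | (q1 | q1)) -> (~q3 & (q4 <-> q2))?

14

Initial set: {(((~q2 -> q1) | (q1 | q1)) -> (~q3 & (q4 <-> q2)))}.
(((~q2 -> q1) | (q1 | q1)) -> (~q3 & (q4 <-> q2))): β-rule — branch into ~((~q2 -> q1) | (q1 | q1))  //  (~q3 & (q4 <-> q2)).
  branch 1 (add ~((~q2 -> q1) | (q1 | q1))):
    ~((~q2 -> q1) | (q1 | q1)): α-rule — add ~(~q2 -> q1), ~(q1 | q1).
    ~(~q2 -> q1): α-rule — add ~q2, ~q1.
    ~(q1 | q1): α-rule — add ~q1, ~q1.
    ○ open, literals {q1=0, q2=0}.
  branch 2 (add (~q3 & (q4 <-> q2))):
    (~q3 & (q4 <-> q2)): α-rule — add ~q3, (q4 <-> q2).
    (q4 <-> q2): β-rule — branch into q4, q2  //  ~q4, ~q2.
      branch 2.1 (add q4, q2):
        ○ open, literals {q2=1, q3=0, q4=1}.
      branch 2.2 (add ~q4, ~q2):
        ○ open, literals {q2=0, q3=0, q4=0}.
0 branches closed, 3 open.
Each open branch fixes some atoms; the unmentioned ones are free. Counting distinct full assignments: branch {q1=0, q2=0} (q3, q4, q5) contributes 8 new; branch {q2=1, q3=0, q4=1} (q1, q5) contributes 4 new; branch {q2=0, q3=0, q4=0} (q1, q5) contributes 2 new. Total: 14.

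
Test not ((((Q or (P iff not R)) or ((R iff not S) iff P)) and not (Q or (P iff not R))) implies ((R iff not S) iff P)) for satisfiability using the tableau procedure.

Unsatisfiable

Initial set: {T not ((((Q or (P iff not R)) or ((R iff not S) iff P)) and not (Q or (P iff not R))) implies ((R iff not S) iff P))}.
T not ((((Q or (P iff not R)) or ((R iff not S) iff P)) and not (Q or (P iff not R))) implies ((R iff not S) iff P)): α-rule — add T (((Q or (P iff not R)) or ((R iff not S) iff P)) and not (Q or (P iff not R))), F ((R iff not S) iff P).
T (((Q or (P iff not R)) or ((R iff not S) iff P)) and not (Q or (P iff not R))): α-rule — add T ((Q or (P iff not R)) or ((R iff not S) iff P)), T not (Q or (P iff not R)).
T not (Q or (P iff not R)): α-rule — add F Q, F (P iff not R).
F ((R iff not S) iff P): β-rule — branch into T (R iff not S), F P  //  F (R iff not S), T P.
  branch 1 (add T (R iff not S), F P):
    T ((Q or (P iff not R)) or ((R iff not S) iff P)): β-rule — branch into T (Q or (P iff not R))  //  T ((R iff not S) iff P).
      branch 1.1 (add T (Q or (P iff not R))):
        F (P iff not R): β-rule — branch into T P, F not R  //  F P, T not R.
          branch 1.1.1 (add T P, F not R):
            × closes — contains both P and not P.
          branch 1.1.2 (add F P, T not R):
            T (R iff not S): β-rule — branch into T R, T not S  //  F R, F not S.
              branch 1.1.2.1 (add T R, T not S):
                × closes — contains both R and not R.
              branch 1.1.2.2 (add F R, F not S):
                T (Q or (P iff not R)): β-rule — branch into T Q  //  T (P iff not R).
                  branch 1.1.2.2.1 (add T Q):
                    × closes — contains both Q and not Q.
                  branch 1.1.2.2.2 (add T (P iff not R)):
                    T (P iff not R): β-rule — branch into T P, T not R  //  F P, F not R.
                      branch 1.1.2.2.2.1 (add T P, T not R):
                        × closes — contains both P and not P.
                      branch 1.1.2.2.2.2 (add F P, F not R):
                        × closes — contains both R and not R.
      branch 1.2 (add T ((R iff not S) iff P)):
        F (P iff not R): β-rule — branch into T P, F not R  //  F P, T not R.
          branch 1.2.1 (add T P, F not R):
            × closes — contains both P and not P.
          branch 1.2.2 (add F P, T not R):
            T (R iff not S): β-rule — branch into T R, T not S  //  F R, F not S.
              branch 1.2.2.1 (add T R, T not S):
                × closes — contains both R and not R.
              branch 1.2.2.2 (add F R, F not S):
                T ((R iff not S) iff P): β-rule — branch into T (R iff not S), T P  //  F (R iff not S), F P.
                  branch 1.2.2.2.1 (add T (R iff not S), T P):
                    × closes — contains both P and not P.
                  branch 1.2.2.2.2 (add F (R iff not S), F P):
                    F (R iff not S): β-rule — branch into T R, F not S  //  F R, T not S.
                      branch 1.2.2.2.2.1 (add T R, F not S):
                        × closes — contains both R and not R.
                      branch 1.2.2.2.2.2 (add F R, T not S):
                        × closes — contains both S and not S.
  branch 2 (add F (R iff not S), T P):
    T ((Q or (P iff not R)) or ((R iff not S) iff P)): β-rule — branch into T (Q or (P iff not R))  //  T ((R iff not S) iff P).
      branch 2.1 (add T (Q or (P iff not R))):
        F (P iff not R): β-rule — branch into T P, F not R  //  F P, T not R.
          branch 2.1.1 (add T P, F not R):
            F (R iff not S): β-rule — branch into T R, F not S  //  F R, T not S.
              branch 2.1.1.1 (add T R, F not S):
                T (Q or (P iff not R)): β-rule — branch into T Q  //  T (P iff not R).
                  branch 2.1.1.1.1 (add T Q):
                    × closes — contains both Q and not Q.
                  branch 2.1.1.1.2 (add T (P iff not R)):
                    T (P iff not R): β-rule — branch into T P, T not R  //  F P, F not R.
                      branch 2.1.1.1.2.1 (add T P, T not R):
                        × closes — contains both R and not R.
                      branch 2.1.1.1.2.2 (add F P, F not R):
                        × closes — contains both P and not P.
              branch 2.1.1.2 (add F R, T not S):
                × closes — contains both R and not R.
          branch 2.1.2 (add F P, T not R):
            × closes — contains both P and not P.
      branch 2.2 (add T ((R iff not S) iff P)):
        F (P iff not R): β-rule — branch into T P, F not R  //  F P, T not R.
          branch 2.2.1 (add T P, F not R):
            F (R iff not S): β-rule — branch into T R, F not S  //  F R, T not S.
              branch 2.2.1.1 (add T R, F not S):
                T ((R iff not S) iff P): β-rule — branch into T (R iff not S), T P  //  F (R iff not S), F P.
                  branch 2.2.1.1.1 (add T (R iff not S), T P):
                    T (R iff not S): β-rule — branch into T R, T not S  //  F R, F not S.
                      branch 2.2.1.1.1.1 (add T R, T not S):
                        × closes — contains both S and not S.
                      branch 2.2.1.1.1.2 (add F R, F not S):
                        × closes — contains both R and not R.
                  branch 2.2.1.1.2 (add F (R iff not S), F P):
                    × closes — contains both P and not P.
              branch 2.2.1.2 (add F R, T not S):
                × closes — contains both R and not R.
          branch 2.2.2 (add F P, T not R):
            × closes — contains both P and not P.
All 20 branches close.
Every branch closed; the formula is unsatisfiable.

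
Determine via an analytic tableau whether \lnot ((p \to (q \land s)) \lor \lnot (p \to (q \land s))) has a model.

Unsatisfiable

Initial set: {\lnot ((p \to (q \land s)) \lor \lnot (p \to (q \land s)))}.
\lnot ((p \to (q \land s)) \lor \lnot (p \to (q \land s))): α-rule — add \lnot (p \to (q \land s)), \lnot \lnot (p \to (q \land s)).
\lnot (p \to (q \land s)): α-rule — add p, \lnot (q \land s).
\lnot \lnot (p \to (q \land s)): β-rule — branch into \lnot p  //  (q \land s).
  branch 1 (add \lnot p):
    × closes — contains both p and \lnot p.
  branch 2 (add (q \land s)):
    (q \land s): α-rule — add q, s.
    \lnot (q \land s): β-rule — branch into \lnot q  //  \lnot s.
      branch 2.1 (add \lnot q):
        × closes — contains both q and \lnot q.
      branch 2.2 (add \lnot s):
        × closes — contains both s and \lnot s.
All 3 branches close.
Every branch closed; the formula is unsatisfiable.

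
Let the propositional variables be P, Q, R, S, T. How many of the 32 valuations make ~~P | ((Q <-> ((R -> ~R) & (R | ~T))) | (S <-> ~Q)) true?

28

Initial set: {(~~P | ((Q <-> ((R -> ~R) & (R | ~T))) | (S <-> ~Q)))}.
(~~P | ((Q <-> ((R -> ~R) & (R | ~T))) | (S <-> ~Q))): β-rule — branch into ~~P  //  ((Q <-> ((R -> ~R) & (R | ~T))) | (S <-> ~Q)).
  branch 1 (add ~~P):
    ~~P: drop double negation, giving P.
    ○ open, literals {P=T}.
  branch 2 (add ((Q <-> ((R -> ~R) & (R | ~T))) | (S <-> ~Q))):
    ((Q <-> ((R -> ~R) & (R | ~T))) | (S <-> ~Q)): β-rule — branch into (Q <-> ((R -> ~R) & (R | ~T)))  //  (S <-> ~Q).
      branch 2.1 (add (Q <-> ((R -> ~R) & (R | ~T)))):
        (Q <-> ((R -> ~R) & (R | ~T))): β-rule — branch into Q, ((R -> ~R) & (R | ~T))  //  ~Q, ~((R -> ~R) & (R | ~T)).
          branch 2.1.1 (add Q, ((R -> ~R) & (R | ~T))):
            ((R -> ~R) & (R | ~T)): α-rule — add (R -> ~R), (R | ~T).
            (R -> ~R): β-rule — branch into ~R  //  ~R.
              branch 2.1.1.1 (add ~R):
                (R | ~T): β-rule — branch into R  //  ~T.
                  branch 2.1.1.1.1 (add R):
                    × closes — contains both R and ~R.
                  branch 2.1.1.1.2 (add ~T):
                    ○ open, literals {Q=T, R=F, T=F}.
              branch 2.1.1.2 (add ~R):
                (R | ~T): β-rule — branch into R  //  ~T.
                  branch 2.1.1.2.1 (add R):
                    × closes — contains both R and ~R.
                  branch 2.1.1.2.2 (add ~T):
                    ○ open, literals {Q=T, R=F, T=F}.
          branch 2.1.2 (add ~Q, ~((R -> ~R) & (R | ~T))):
            ~((R -> ~R) & (R | ~T)): β-rule — branch into ~(R -> ~R)  //  ~(R | ~T).
              branch 2.1.2.1 (add ~(R -> ~R)):
                ~(R -> ~R): α-rule — add R, ~~R.
                ○ open, literals {Q=F, R=T}.
              branch 2.1.2.2 (add ~(R | ~T)):
                ~(R | ~T): α-rule — add ~R, ~~T.
                ○ open, literals {Q=F, R=F, T=T}.
      branch 2.2 (add (S <-> ~Q)):
        (S <-> ~Q): β-rule — branch into S, ~Q  //  ~S, ~~Q.
          branch 2.2.1 (add S, ~Q):
            ○ open, literals {Q=F, S=T}.
          branch 2.2.2 (add ~S, ~~Q):
            ○ open, literals {Q=T, S=F}.
2 branches closed, 7 open.
Each open branch fixes some atoms; the unmentioned ones are free. Counting distinct full assignments: branch {P=T} (Q, R, S, T) contributes 16 new; branch {Q=T, R=F, T=F} (P, S) contributes 2 new; branch {Q=T, R=F, T=F} (P, S) contributes 0 new; branch {Q=F, R=T} (P, S, T) contributes 4 new; branch {Q=F, R=F, T=T} (P, S) contributes 2 new; branch {Q=F, S=T} (P, R, T) contributes 1 new; branch {Q=T, S=F} (P, R, T) contributes 3 new. Total: 28.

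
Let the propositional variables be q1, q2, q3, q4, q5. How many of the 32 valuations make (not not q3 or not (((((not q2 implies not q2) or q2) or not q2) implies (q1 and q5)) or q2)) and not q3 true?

Initial set: {((not not q3 or not (((((not q2 implies not q2) or q2) or not q2) implies (q1 and q5)) or q2)) and not q3)}.
((not not q3 or not (((((not q2 implies not q2) or q2) or not q2) implies (q1 and q5)) or q2)) and not q3): α-rule — add (not not q3 or not (((((not q2 implies not q2) or q2) or not q2) implies (q1 and q5)) or q2)), not q3.
(not not q3 or not (((((not q2 implies not q2) or q2) or not q2) implies (q1 and q5)) or q2)): β-rule — branch into not not q3  //  not (((((not q2 implies not q2) or q2) or not q2) implies (q1 and q5)) or q2).
  branch 1 (add not not q3):
    not not q3: drop double negation, giving q3.
    × closes — contains both q3 and not q3.
  branch 2 (add not (((((not q2 implies not q2) or q2) or not q2) implies (q1 and q5)) or q2)):
    not (((((not q2 implies not q2) or q2) or not q2) implies (q1 and q5)) or q2): α-rule — add not ((((not q2 implies not q2) or q2) or not q2) implies (q1 and q5)), not q2.
    not ((((not q2 implies not q2) or q2) or not q2) implies (q1 and q5)): α-rule — add (((not q2 implies not q2) or q2) or not q2), not (q1 and q5).
    (((not q2 implies not q2) or q2) or not q2): β-rule — branch into ((not q2 implies not q2) or q2)  //  not q2.
      branch 2.1 (add ((not q2 implies not q2) or q2)):
        not (q1 and q5): β-rule — branch into not q1  //  not q5.
          branch 2.1.1 (add not q1):
            ((not q2 implies not q2) or q2): β-rule — branch into (not q2 implies not q2)  //  q2.
              branch 2.1.1.1 (add (not q2 implies not q2)):
                (not q2 implies not q2): β-rule — branch into not not q2  //  not q2.
                  branch 2.1.1.1.1 (add not not q2):
                    × closes — contains both q2 and not q2.
                  branch 2.1.1.1.2 (add not q2):
                    ○ open, literals {q1=false, q2=false, q3=false}.
              branch 2.1.1.2 (add q2):
                × closes — contains both q2 and not q2.
          branch 2.1.2 (add not q5):
            ((not q2 implies not q2) or q2): β-rule — branch into (not q2 implies not q2)  //  q2.
              branch 2.1.2.1 (add (not q2 implies not q2)):
                (not q2 implies not q2): β-rule — branch into not not q2  //  not q2.
                  branch 2.1.2.1.1 (add not not q2):
                    × closes — contains both q2 and not q2.
                  branch 2.1.2.1.2 (add not q2):
                    ○ open, literals {q2=false, q3=false, q5=false}.
              branch 2.1.2.2 (add q2):
                × closes — contains both q2 and not q2.
      branch 2.2 (add not q2):
        not (q1 and q5): β-rule — branch into not q1  //  not q5.
          branch 2.2.1 (add not q1):
            ○ open, literals {q1=false, q2=false, q3=false}.
          branch 2.2.2 (add not q5):
            ○ open, literals {q2=false, q3=false, q5=false}.
5 branches closed, 4 open.
Each open branch fixes some atoms; the unmentioned ones are free. Counting distinct full assignments: branch {q1=false, q2=false, q3=false} (q4, q5) contributes 4 new; branch {q2=false, q3=false, q5=false} (q1, q4) contributes 2 new; branch {q1=false, q2=false, q3=false} (q4, q5) contributes 0 new; branch {q2=false, q3=false, q5=false} (q1, q4) contributes 0 new. Total: 6.

6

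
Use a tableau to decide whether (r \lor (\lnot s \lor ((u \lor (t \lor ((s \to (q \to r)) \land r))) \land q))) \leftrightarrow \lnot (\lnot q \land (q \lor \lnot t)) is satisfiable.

Satisfiable

Initial set: {((r \lor (\lnot s \lor ((u \lor (t \lor ((s \to (q \to r)) \land r))) \land q))) \leftrightarrow \lnot (\lnot q \land (q \lor \lnot t)))}.
((r \lor (\lnot s \lor ((u \lor (t \lor ((s \to (q \to r)) \land r))) \land q))) \leftrightarrow \lnot (\lnot q \land (q \lor \lnot t))): β-rule — branch into (r \lor (\lnot s \lor ((u \lor (t \lor ((s \to (q \to r)) \land r))) \land q))), \lnot (\lnot q \land (q \lor \lnot t))  //  \lnot (r \lor (\lnot s \lor ((u \lor (t \lor ((s \to (q \to r)) \land r))) \land q))), \lnot \lnot (\lnot q \land (q \lor \lnot t)).
  branch 1 (add (r \lor (\lnot s \lor ((u \lor (t \lor ((s \to (q \to r)) \land r))) \land q))), \lnot (\lnot q \land (q \lor \lnot t))):
    (r \lor (\lnot s \lor ((u \lor (t \lor ((s \to (q \to r)) \land r))) \land q))): β-rule — branch into r  //  (\lnot s \lor ((u \lor (t \lor ((s \to (q \to r)) \land r))) \land q)).
      branch 1.1 (add r):
        \lnot (\lnot q \land (q \lor \lnot t)): β-rule — branch into \lnot \lnot q  //  \lnot (q \lor \lnot t).
          branch 1.1.1 (add \lnot \lnot q):
            ○ open, literals {q=T, r=T}.
          branch 1.1.2 (add \lnot (q \lor \lnot t)):
            \lnot (q \lor \lnot t): α-rule — add \lnot q, \lnot \lnot t.
            ○ open, literals {q=F, r=T, t=T}.
      branch 1.2 (add (\lnot s \lor ((u \lor (t \lor ((s \to (q \to r)) \land r))) \land q))):
        \lnot (\lnot q \land (q \lor \lnot t)): β-rule — branch into \lnot \lnot q  //  \lnot (q \lor \lnot t).
          branch 1.2.1 (add \lnot \lnot q):
            (\lnot s \lor ((u \lor (t \lor ((s \to (q \to r)) \land r))) \land q)): β-rule — branch into \lnot s  //  ((u \lor (t \lor ((s \to (q \to r)) \land r))) \land q).
              branch 1.2.1.1 (add \lnot s):
                ○ open, literals {q=T, s=F}.
              branch 1.2.1.2 (add ((u \lor (t \lor ((s \to (q \to r)) \land r))) \land q)):
                ((u \lor (t \lor ((s \to (q \to r)) \land r))) \land q): α-rule — add (u \lor (t \lor ((s \to (q \to r)) \land r))), q.
                (u \lor (t \lor ((s \to (q \to r)) \land r))): β-rule — branch into u  //  (t \lor ((s \to (q \to r)) \land r)).
                  branch 1.2.1.2.1 (add u):
                    ○ open, literals {q=T, u=T}.
                  branch 1.2.1.2.2 (add (t \lor ((s \to (q \to r)) \land r))):
                    (t \lor ((s \to (q \to r)) \land r)): β-rule — branch into t  //  ((s \to (q \to r)) \land r).
                      branch 1.2.1.2.2.1 (add t):
                        ○ open, literals {q=T, t=T}.
                      branch 1.2.1.2.2.2 (add ((s \to (q \to r)) \land r)):
                        ((s \to (q \to r)) \land r): α-rule — add (s \to (q \to r)), r.
                        (s \to (q \to r)): β-rule — branch into \lnot s  //  (q \to r).
                          branch 1.2.1.2.2.2.1 (add \lnot s):
                            ○ open, literals {q=T, r=T, s=F}.
                          branch 1.2.1.2.2.2.2 (add (q \to r)):
                            (q \to r): β-rule — branch into \lnot q  //  r.
                              branch 1.2.1.2.2.2.2.1 (add \lnot q):
                                × closes — contains both q and \lnot q.
                              branch 1.2.1.2.2.2.2.2 (add r):
                                ○ open, literals {q=T, r=T}.
          branch 1.2.2 (add \lnot (q \lor \lnot t)):
            \lnot (q \lor \lnot t): α-rule — add \lnot q, \lnot \lnot t.
            (\lnot s \lor ((u \lor (t \lor ((s \to (q \to r)) \land r))) \land q)): β-rule — branch into \lnot s  //  ((u \lor (t \lor ((s \to (q \to r)) \land r))) \land q).
              branch 1.2.2.1 (add \lnot s):
                ○ open, literals {q=F, s=F, t=T}.
              branch 1.2.2.2 (add ((u \lor (t \lor ((s \to (q \to r)) \land r))) \land q)):
                ((u \lor (t \lor ((s \to (q \to r)) \land r))) \land q): α-rule — add (u \lor (t \lor ((s \to (q \to r)) \land r))), q.
                × closes — contains both q and \lnot q.
  branch 2 (add \lnot (r \lor (\lnot s \lor ((u \lor (t \lor ((s \to (q \to r)) \land r))) \land q))), \lnot \lnot (\lnot q \land (q \lor \lnot t))):
    \lnot (r \lor (\lnot s \lor ((u \lor (t \lor ((s \to (q \to r)) \land r))) \land q))): α-rule — add \lnot r, \lnot (\lnot s \lor ((u \lor (t \lor ((s \to (q \to r)) \land r))) \land q)).
    \lnot \lnot (\lnot q \land (q \lor \lnot t)): α-rule — add \lnot q, (q \lor \lnot t).
    \lnot (\lnot s \lor ((u \lor (t \lor ((s \to (q \to r)) \land r))) \land q)): α-rule — add \lnot \lnot s, \lnot ((u \lor (t \lor ((s \to (q \to r)) \land r))) \land q).
    (q \lor \lnot t): β-rule — branch into q  //  \lnot t.
      branch 2.1 (add q):
        × closes — contains both q and \lnot q.
      branch 2.2 (add \lnot t):
        \lnot ((u \lor (t \lor ((s \to (q \to r)) \land r))) \land q): β-rule — branch into \lnot (u \lor (t \lor ((s \to (q \to r)) \land r)))  //  \lnot q.
          branch 2.2.1 (add \lnot (u \lor (t \lor ((s \to (q \to r)) \land r)))):
            \lnot (u \lor (t \lor ((s \to (q \to r)) \land r))): α-rule — add \lnot u, \lnot (t \lor ((s \to (q \to r)) \land r)).
            \lnot (t \lor ((s \to (q \to r)) \land r)): α-rule — add \lnot t, \lnot ((s \to (q \to r)) \land r).
            \lnot ((s \to (q \to r)) \land r): β-rule — branch into \lnot (s \to (q \to r))  //  \lnot r.
              branch 2.2.1.1 (add \lnot (s \to (q \to r))):
                \lnot (s \to (q \to r)): α-rule — add s, \lnot (q \to r).
                \lnot (q \to r): α-rule — add q, \lnot r.
                × closes — contains both q and \lnot q.
              branch 2.2.1.2 (add \lnot r):
                ○ open, literals {q=F, r=F, s=T, t=F, u=F}.
          branch 2.2.2 (add \lnot q):
            ○ open, literals {q=F, r=F, s=T, t=F}.
4 branches closed, 10 open.
An open branch gives a satisfying assignment: q=T, r=T.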